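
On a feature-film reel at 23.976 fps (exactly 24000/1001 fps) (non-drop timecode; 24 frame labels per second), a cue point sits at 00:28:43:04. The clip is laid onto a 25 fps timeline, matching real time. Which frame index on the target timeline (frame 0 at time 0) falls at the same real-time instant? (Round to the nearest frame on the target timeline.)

Source frame index: (0×3600 + 28×60 + 43) × 24 + 4 = 41356.
Real time: 41356 / (24000/1001) = 10349339/6000 s.
Target frame: (10349339/6000) × (25) = 10349339/240 ≈ 43122.246 → 43122.

frame 43122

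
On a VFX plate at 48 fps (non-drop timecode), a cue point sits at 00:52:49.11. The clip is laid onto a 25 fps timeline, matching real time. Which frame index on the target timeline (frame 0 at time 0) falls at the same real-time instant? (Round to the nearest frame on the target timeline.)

Source frame index: (0×3600 + 52×60 + 49) × 48 + 11 = 152123.
Real time: 152123 / (48) = 152123/48 s.
Target frame: (152123/48) × (25) = 3803075/48 ≈ 79230.729 → 79231.

frame 79231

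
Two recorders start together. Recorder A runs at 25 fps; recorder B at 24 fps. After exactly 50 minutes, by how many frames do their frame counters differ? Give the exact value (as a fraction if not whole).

3000 frames

50 min = 3000 s.
A emits 25 × 3000 = 75000 frames; B emits 24 × 3000 = 72000.
Difference = 3000 frames; B is behind A.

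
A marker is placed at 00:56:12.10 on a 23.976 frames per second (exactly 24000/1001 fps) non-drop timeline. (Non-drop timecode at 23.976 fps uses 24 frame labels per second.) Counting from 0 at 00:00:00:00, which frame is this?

frame 80938

Total seconds to the label: (0 × 3600 + 56 × 60 + 12) = 3372.
Frame index = 3372 × 24 + 10 = 80938.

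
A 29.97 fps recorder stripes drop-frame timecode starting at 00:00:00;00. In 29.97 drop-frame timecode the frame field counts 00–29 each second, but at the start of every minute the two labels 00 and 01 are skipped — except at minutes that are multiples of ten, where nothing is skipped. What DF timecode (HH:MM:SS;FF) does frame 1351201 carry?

Ten DF minutes hold 17982 frames, so frame 1351201 lies in block 75 (frames 1348650–1366631) with 2551 frames into that block.
The block's first minute is 1800 frames and the rest 1798 each; 2551 frames reaches minute 1, so 75 × 18 + 1 × 2 = 1352 labels have been skipped so far.
Adding those back, label number 1351201 + 1352 = 1352553 at 30 labels/s is 45085 s + 3 f = 12 h 31 min 25 s frame 3, i.e. 12:31:25;03.

12:31:25;03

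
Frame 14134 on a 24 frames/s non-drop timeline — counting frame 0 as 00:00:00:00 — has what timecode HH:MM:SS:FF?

14134 ÷ 24 = 588 full seconds, remainder 22 frames.
588 s = 0 h 9 min 48 s.
Timecode: 00:09:48:22.

00:09:48:22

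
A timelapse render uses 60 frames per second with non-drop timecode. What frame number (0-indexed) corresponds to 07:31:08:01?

Total seconds to the label: (7 × 3600 + 31 × 60 + 8) = 27068.
Frame index = 27068 × 60 + 1 = 1624081.

1624081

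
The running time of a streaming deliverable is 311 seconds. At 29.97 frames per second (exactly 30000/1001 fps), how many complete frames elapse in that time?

9320 frames

Frames = 311 × 30000/1001 = 9330000/1001 ≈ 9320.6793.
Complete frames: 9320.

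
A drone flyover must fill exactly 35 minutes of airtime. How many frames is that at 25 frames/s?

35 min = 2100 s.
Frames = 2100 × 25 = 52500.

52500 frames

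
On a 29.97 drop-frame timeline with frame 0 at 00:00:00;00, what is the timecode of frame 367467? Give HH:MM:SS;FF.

03:24:21;05

Each 10-minute DF block holds 10 × 60 × 30 − 9 × 2 = 17982 frames. 367467 ÷ 17982 → 20 full blocks, remainder 7827.
Within the partial block the first minute is 1800 frames and each further minute 1798, so 4 further minute boundaries passed. Total skipped labels = 18 × 20 + 2 × 4 = 368.
Non-drop label index = 367467 + 368 = 367835; at 30 labels/s that is 03:24:21:05, i.e. DF 03:24:21;05.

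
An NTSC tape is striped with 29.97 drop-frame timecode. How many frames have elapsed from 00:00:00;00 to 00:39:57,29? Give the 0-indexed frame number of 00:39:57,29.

Complete 10-minute blocks: 3, each 17982 frames → 53946.
Remaining 9 whole minutes in the current block: 1800 + 8 × 1798 = 16184 frames.
Within the current minute: 57 × 30 + 29 − 2 = 1737 (labels ;00/;01 skipped at this minute). Total = 53946 + 16184 + 1737 = 71867.

71867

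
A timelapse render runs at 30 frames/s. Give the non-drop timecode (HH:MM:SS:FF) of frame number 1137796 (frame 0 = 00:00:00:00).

10:32:06:16

1137796 ÷ 30 = 37926 full seconds, remainder 16 frames.
37926 s = 10 h 32 min 6 s.
Timecode: 10:32:06:16.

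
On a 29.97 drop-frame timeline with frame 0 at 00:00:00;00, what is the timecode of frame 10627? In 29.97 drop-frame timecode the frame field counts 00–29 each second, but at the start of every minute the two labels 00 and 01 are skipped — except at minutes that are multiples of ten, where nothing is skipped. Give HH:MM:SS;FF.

00:05:54;17

Each 10-minute DF block holds 10 × 60 × 30 − 9 × 2 = 17982 frames. 10627 ÷ 17982 → 0 full blocks, remainder 10627.
Within the partial block the first minute is 1800 frames and each further minute 1798, so 5 further minute boundaries passed. Total skipped labels = 18 × 0 + 2 × 5 = 10.
Non-drop label index = 10627 + 10 = 10637; at 30 labels/s that is 00:05:54:17, i.e. DF 00:05:54;17.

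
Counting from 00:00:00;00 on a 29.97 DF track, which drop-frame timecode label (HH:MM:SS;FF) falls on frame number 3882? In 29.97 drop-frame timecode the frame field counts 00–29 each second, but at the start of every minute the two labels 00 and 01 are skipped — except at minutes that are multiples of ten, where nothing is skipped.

Each 10-minute DF block holds 10 × 60 × 30 − 9 × 2 = 17982 frames. 3882 ÷ 17982 → 0 full blocks, remainder 3882.
Within the partial block the first minute is 1800 frames and each further minute 1798, so 2 further minute boundaries passed. Total skipped labels = 18 × 0 + 2 × 2 = 4.
Non-drop label index = 3882 + 4 = 3886; at 30 labels/s that is 00:02:09:16, i.e. DF 00:02:09;16.

00:02:09;16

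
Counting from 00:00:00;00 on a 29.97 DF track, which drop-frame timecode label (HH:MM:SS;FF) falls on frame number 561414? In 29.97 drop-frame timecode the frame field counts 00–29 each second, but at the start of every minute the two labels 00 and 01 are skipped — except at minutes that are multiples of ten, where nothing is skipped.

Ten DF minutes hold 17982 frames, so frame 561414 lies in block 31 (frames 557442–575423) with 3972 frames into that block.
The block's first minute is 1800 frames and the rest 1798 each; 3972 frames reaches minute 2, so 31 × 18 + 2 × 2 = 562 labels have been skipped so far.
Adding those back, label number 561414 + 562 = 561976 at 30 labels/s is 18732 s + 16 f = 5 h 12 min 12 s frame 16, i.e. 05:12:12;16.

05:12:12;16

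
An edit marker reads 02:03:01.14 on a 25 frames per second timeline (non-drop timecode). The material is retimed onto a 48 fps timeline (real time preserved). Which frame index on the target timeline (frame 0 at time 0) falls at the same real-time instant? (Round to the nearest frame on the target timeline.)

frame 354315

Source frame index: (2×3600 + 3×60 + 1) × 25 + 14 = 184539.
Real time: 184539 / (25) = 184539/25 s.
Target frame: (184539/25) × (48) = 8857872/25 ≈ 354314.880 → 354315.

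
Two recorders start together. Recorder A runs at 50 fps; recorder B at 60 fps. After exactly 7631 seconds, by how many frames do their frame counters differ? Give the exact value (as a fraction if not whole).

A emits 50 × 7631 = 381550 frames; B emits 60 × 7631 = 457860.
Difference = 76310 frames; B is ahead of A.

76310 frames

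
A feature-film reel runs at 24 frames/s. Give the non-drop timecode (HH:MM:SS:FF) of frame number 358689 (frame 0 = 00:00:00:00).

04:09:05:09

358689 ÷ 24 = 14945 full seconds, remainder 9 frames.
14945 s = 4 h 9 min 5 s.
Timecode: 04:09:05:09.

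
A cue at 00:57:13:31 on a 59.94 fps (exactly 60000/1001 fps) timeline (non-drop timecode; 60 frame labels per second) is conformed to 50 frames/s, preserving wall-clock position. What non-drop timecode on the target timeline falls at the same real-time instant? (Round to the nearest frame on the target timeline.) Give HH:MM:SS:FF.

00:57:16:48

Source frame index: (0×3600 + 57×60 + 13) × 60 + 31 = 206011.
Real time: 206011 / (60000/1001) = 206217011/60000 s.
Target frame: (206217011/60000) × (50) = 206217011/1200 ≈ 171847.509 → 171848.
At 50 labels/s: frame 171848 → 00:57:16:48.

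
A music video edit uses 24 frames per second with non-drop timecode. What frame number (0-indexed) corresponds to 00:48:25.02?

frame 69722

Total seconds to the label: (0 × 3600 + 48 × 60 + 25) = 2905.
Frame index = 2905 × 24 + 2 = 69722.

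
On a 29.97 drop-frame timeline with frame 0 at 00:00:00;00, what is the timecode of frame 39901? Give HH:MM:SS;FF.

00:22:11;11

Ten DF minutes hold 17982 frames, so frame 39901 lies in block 2 (frames 35964–53945) with 3937 frames into that block.
The block's first minute is 1800 frames and the rest 1798 each; 3937 frames reaches minute 2, so 2 × 18 + 2 × 2 = 40 labels have been skipped so far.
Adding those back, label number 39901 + 40 = 39941 at 30 labels/s is 1331 s + 11 f = 0 h 22 min 11 s frame 11, i.e. 00:22:11;11.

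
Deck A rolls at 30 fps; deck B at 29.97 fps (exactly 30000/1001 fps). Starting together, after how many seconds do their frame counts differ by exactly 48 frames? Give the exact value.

The gap grows by |30000/1001 − 30| = 30/1001 frames per second.
Time for a 48-frame gap: 48 ÷ (30/1001) = 1601.6 s.

1601.6 seconds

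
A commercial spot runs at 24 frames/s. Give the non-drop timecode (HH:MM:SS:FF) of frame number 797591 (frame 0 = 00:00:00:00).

09:13:52:23

797591 ÷ 24 = 33232 full seconds, remainder 23 frames.
33232 s = 9 h 13 min 52 s.
Timecode: 09:13:52:23.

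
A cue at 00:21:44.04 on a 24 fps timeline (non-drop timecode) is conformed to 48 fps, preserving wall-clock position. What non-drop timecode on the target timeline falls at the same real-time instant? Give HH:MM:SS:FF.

Source frame index: (0×3600 + 21×60 + 44) × 24 + 4 = 31300.
Real time: 31300 / (24) = 7825/6 s.
Target frame: (7825/6) × (48) = 62600.
At 48 labels/s: frame 62600 → 00:21:44:08.

00:21:44:08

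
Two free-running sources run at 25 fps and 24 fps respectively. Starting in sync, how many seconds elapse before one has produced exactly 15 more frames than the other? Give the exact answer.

The gap grows by |24 − 25| = 1 frame per second.
Time for a 15-frame gap: 15 ÷ (1) = 15 s.

15 seconds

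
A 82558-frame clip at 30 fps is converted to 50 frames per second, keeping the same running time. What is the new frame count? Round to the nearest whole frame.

Frames at target rate = 82558 × (50) / (30) = 412790/3 ≈ 137596.667.
Nearest whole frame: 137597.

137597 frames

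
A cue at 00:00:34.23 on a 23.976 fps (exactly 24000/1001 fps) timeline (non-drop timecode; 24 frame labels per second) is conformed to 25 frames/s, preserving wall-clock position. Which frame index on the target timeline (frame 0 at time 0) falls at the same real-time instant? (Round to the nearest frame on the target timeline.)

Source frame index: (0×3600 + 0×60 + 34) × 24 + 23 = 839.
Real time: 839 / (24000/1001) = 839839/24000 s.
Target frame: (839839/24000) × (25) = 839839/960 ≈ 874.832 → 875.

frame 875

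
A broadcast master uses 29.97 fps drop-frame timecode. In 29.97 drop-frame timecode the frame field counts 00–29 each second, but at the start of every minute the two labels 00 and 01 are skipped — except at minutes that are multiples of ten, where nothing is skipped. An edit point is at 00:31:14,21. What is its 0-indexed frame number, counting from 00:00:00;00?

Complete 10-minute blocks: 3, each 17982 frames → 53946.
Remaining 1 whole minute in the current block: 1800 + 0 × 1798 = 1800 frames.
Within the current minute: 14 × 30 + 21 − 2 = 439 (labels ;00/;01 skipped at this minute). Total = 53946 + 1800 + 439 = 56185.

56185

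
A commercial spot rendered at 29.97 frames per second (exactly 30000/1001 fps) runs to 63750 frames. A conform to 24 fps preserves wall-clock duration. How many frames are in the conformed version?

51051 frames

Target frames = source frames × (target rate / source rate) = 63750 × (24)/(30000/1001) = 63750 × 1001/1250 = 51051.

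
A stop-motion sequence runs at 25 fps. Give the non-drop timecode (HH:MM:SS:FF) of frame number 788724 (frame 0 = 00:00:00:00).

788724 ÷ 25 = 31548 full seconds, remainder 24 frames.
31548 s = 8 h 45 min 48 s.
Timecode: 08:45:48:24.

08:45:48:24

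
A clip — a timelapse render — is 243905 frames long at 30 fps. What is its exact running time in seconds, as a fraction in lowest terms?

Running time = 243905 ÷ (30) = 243905 × 1/30 = 48781/6 s.

48781/6 seconds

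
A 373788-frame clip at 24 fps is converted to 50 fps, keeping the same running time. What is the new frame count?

Target frames = source frames × (target rate / source rate) = 373788 × (50)/(24) = 373788 × 25/12 = 778725.

778725 frames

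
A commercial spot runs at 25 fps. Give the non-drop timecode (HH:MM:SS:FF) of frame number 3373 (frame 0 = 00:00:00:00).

3373 ÷ 25 = 134 full seconds, remainder 23 frames.
134 s = 0 h 2 min 14 s.
Timecode: 00:02:14:23.

00:02:14:23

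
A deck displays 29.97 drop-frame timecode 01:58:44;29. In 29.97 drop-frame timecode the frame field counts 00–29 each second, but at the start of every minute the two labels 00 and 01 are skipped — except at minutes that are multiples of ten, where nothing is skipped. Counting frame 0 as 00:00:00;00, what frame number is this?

As if non-drop at 30 labels/s: (1 × 3600 + 58 × 60 + 44) × 30 + 29 = 213749.
Minute boundaries passed: 118; those not divisible by 10: 118 − 11 = 107; dropped labels = 2 × 107 = 214.
Actual frame index = 213749 − 214 = 213535.

213535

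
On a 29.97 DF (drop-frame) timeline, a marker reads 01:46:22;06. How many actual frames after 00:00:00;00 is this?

Complete 10-minute blocks: 10, each 17982 frames → 179820.
Remaining 6 whole minutes in the current block: 1800 + 5 × 1798 = 10790 frames.
Within the current minute: 22 × 30 + 6 − 2 = 664 (labels ;00/;01 skipped at this minute). Total = 179820 + 10790 + 664 = 191274.

191274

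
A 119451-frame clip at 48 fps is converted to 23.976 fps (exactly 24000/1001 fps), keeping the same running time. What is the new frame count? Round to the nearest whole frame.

Frames at target rate = 119451 × (24000/1001) / (48) = 59725500/1001 ≈ 59665.834.
Nearest whole frame: 59666.

59666 frames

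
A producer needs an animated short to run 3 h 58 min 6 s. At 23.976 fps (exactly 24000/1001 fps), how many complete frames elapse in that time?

342521 frames

3 h 58 min 6 s = 14286 s.
Frames = 14286 × 24000/1001 = 342864000/1001 ≈ 342521.4785.
Complete frames: 342521.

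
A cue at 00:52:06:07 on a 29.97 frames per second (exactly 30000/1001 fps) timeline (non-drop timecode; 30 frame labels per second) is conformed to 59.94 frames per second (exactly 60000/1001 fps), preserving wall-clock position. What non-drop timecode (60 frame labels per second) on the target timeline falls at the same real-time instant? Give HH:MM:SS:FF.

00:52:06:14

Source frame index: (0×3600 + 52×60 + 6) × 30 + 7 = 93787.
Real time: 93787 / (30000/1001) = 93880787/30000 s.
Target frame: (93880787/30000) × (60000/1001) = 187574.
At 60 labels/s: frame 187574 → 00:52:06:14.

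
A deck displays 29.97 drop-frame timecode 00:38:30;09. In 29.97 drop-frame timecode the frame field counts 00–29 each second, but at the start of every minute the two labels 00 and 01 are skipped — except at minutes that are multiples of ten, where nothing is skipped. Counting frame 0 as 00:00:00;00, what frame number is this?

Complete 10-minute blocks: 3, each 17982 frames → 53946.
Remaining 8 whole minutes in the current block: 1800 + 7 × 1798 = 14386 frames.
Within the current minute: 30 × 30 + 9 − 2 = 907 (labels ;00/;01 skipped at this minute). Total = 53946 + 14386 + 907 = 69239.

69239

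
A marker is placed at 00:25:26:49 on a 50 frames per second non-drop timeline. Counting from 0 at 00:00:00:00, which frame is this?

76349

Total seconds to the label: (0 × 3600 + 25 × 60 + 26) = 1526.
Frame index = 1526 × 50 + 49 = 76349.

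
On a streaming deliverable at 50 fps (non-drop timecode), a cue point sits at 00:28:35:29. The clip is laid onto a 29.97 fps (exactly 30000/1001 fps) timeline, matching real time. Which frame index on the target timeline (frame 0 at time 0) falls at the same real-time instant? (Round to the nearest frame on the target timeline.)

frame 51416

Source frame index: (0×3600 + 28×60 + 35) × 50 + 29 = 85779.
Real time: 85779 / (50) = 85779/50 s.
Target frame: (85779/50) × (30000/1001) = 51467400/1001 ≈ 51415.984 → 51416.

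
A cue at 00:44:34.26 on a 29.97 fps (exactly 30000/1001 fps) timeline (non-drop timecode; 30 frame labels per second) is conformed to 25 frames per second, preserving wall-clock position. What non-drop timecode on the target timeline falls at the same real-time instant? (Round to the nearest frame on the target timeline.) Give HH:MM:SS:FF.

Source frame index: (0×3600 + 44×60 + 34) × 30 + 26 = 80246.
Real time: 80246 / (30000/1001) = 40163123/15000 s.
Target frame: (40163123/15000) × (25) = 40163123/600 ≈ 66938.538 → 66939.
At 25 labels/s: frame 66939 → 00:44:37:14.

00:44:37:14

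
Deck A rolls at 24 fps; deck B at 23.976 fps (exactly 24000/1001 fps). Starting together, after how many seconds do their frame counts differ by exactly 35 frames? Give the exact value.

35035/24 seconds

The gap grows by |24000/1001 − 24| = 24/1001 frames per second.
Time for a 35-frame gap: 35 ÷ (24/1001) = 35035/24 s.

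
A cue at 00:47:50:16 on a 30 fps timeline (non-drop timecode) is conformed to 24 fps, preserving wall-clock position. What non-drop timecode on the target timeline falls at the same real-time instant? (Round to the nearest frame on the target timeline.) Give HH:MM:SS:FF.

Source frame index: (0×3600 + 47×60 + 50) × 30 + 16 = 86116.
Real time: 86116 / (30) = 43058/15 s.
Target frame: (43058/15) × (24) = 344464/5 ≈ 68892.800 → 68893.
At 24 labels/s: frame 68893 → 00:47:50:13.

00:47:50:13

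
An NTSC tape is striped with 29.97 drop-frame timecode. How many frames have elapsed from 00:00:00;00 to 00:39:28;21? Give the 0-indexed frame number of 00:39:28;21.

Complete 10-minute blocks: 3, each 17982 frames → 53946.
Remaining 9 whole minutes in the current block: 1800 + 8 × 1798 = 16184 frames.
Within the current minute: 28 × 30 + 21 − 2 = 859 (labels ;00/;01 skipped at this minute). Total = 53946 + 16184 + 859 = 70989.

70989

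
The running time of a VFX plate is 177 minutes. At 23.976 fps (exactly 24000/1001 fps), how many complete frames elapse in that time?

254625 frames

177 min = 10620 s.
Frames = 10620 × 24000/1001 = 254880000/1001 ≈ 254625.3746.
Complete frames: 254625.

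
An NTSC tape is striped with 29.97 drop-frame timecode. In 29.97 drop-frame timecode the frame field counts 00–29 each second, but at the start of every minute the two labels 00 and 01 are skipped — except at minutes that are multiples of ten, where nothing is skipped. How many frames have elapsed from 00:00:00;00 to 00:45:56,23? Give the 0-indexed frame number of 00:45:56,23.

As if non-drop at 30 labels/s: (0 × 3600 + 45 × 60 + 56) × 30 + 23 = 82703.
Minute boundaries passed: 45; those not divisible by 10: 45 − 4 = 41; dropped labels = 2 × 41 = 82.
Actual frame index = 82703 − 82 = 82621.

82621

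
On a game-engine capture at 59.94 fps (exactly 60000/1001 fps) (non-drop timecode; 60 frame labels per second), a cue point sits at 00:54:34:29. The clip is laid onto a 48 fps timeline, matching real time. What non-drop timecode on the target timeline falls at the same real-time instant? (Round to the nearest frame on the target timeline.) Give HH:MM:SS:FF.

00:54:37:36

Source frame index: (0×3600 + 54×60 + 34) × 60 + 29 = 196469.
Real time: 196469 / (60000/1001) = 196665469/60000 s.
Target frame: (196665469/60000) × (48) = 196665469/1250 ≈ 157332.375 → 157332.
At 48 labels/s: frame 157332 → 00:54:37:36.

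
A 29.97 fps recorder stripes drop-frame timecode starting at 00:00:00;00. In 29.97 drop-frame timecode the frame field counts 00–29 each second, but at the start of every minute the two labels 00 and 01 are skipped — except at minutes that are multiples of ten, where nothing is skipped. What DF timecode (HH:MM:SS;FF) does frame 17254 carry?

Each 10-minute DF block holds 10 × 60 × 30 − 9 × 2 = 17982 frames. 17254 ÷ 17982 → 0 full blocks, remainder 17254.
Within the partial block the first minute is 1800 frames and each further minute 1798, so 9 further minute boundaries passed. Total skipped labels = 18 × 0 + 2 × 9 = 18.
Non-drop label index = 17254 + 18 = 17272; at 30 labels/s that is 00:09:35:22, i.e. DF 00:09:35;22.

00:09:35;22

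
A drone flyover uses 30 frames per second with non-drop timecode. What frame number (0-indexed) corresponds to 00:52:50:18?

95118

Total seconds to the label: (0 × 3600 + 52 × 60 + 50) = 3170.
Frame index = 3170 × 30 + 18 = 95118.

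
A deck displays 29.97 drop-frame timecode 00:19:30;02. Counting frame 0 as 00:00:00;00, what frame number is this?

As if non-drop at 30 labels/s: (0 × 3600 + 19 × 60 + 30) × 30 + 2 = 35102.
Minute boundaries passed: 19; those not divisible by 10: 19 − 1 = 18; dropped labels = 2 × 18 = 36.
Actual frame index = 35102 − 36 = 35066.

35066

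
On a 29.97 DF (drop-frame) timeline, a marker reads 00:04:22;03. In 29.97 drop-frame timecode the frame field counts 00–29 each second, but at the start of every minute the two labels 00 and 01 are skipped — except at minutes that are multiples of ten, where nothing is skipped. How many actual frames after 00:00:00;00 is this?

As if non-drop at 30 labels/s: (0 × 3600 + 4 × 60 + 22) × 30 + 3 = 7863.
Minute boundaries passed: 4; those not divisible by 10: 4 − 0 = 4; dropped labels = 2 × 4 = 8.
Actual frame index = 7863 − 8 = 7855.

7855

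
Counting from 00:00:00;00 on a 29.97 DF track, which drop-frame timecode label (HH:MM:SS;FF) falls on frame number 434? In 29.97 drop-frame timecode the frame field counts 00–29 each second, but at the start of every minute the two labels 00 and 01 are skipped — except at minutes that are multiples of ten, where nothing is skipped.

Ten DF minutes hold 17982 frames, so frame 434 lies in block 0 (frames 0–17981) with 434 frames into that block.
The block's first minute is 1800 frames and the rest 1798 each; 434 frames reaches minute 0, so 0 × 18 + 0 × 2 = 0 labels have been skipped so far.
Adding those back, label number 434 + 0 = 434 at 30 labels/s is 14 s + 14 f = 0 h 0 min 14 s frame 14, i.e. 00:00:14;14.

00:00:14;14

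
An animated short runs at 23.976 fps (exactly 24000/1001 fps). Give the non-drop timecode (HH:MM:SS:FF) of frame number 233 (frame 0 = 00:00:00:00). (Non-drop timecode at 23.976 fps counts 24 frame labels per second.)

00:00:09:17

233 ÷ 24 = 9 full seconds, remainder 17 frames.
9 s = 0 h 0 min 9 s.
Timecode: 00:00:09:17.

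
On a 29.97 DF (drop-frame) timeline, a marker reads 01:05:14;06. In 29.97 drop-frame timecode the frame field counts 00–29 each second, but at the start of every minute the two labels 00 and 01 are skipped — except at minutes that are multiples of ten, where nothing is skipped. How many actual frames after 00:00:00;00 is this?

117308

Complete 10-minute blocks: 6, each 17982 frames → 107892.
Remaining 5 whole minutes in the current block: 1800 + 4 × 1798 = 8992 frames.
Within the current minute: 14 × 30 + 6 − 2 = 424 (labels ;00/;01 skipped at this minute). Total = 107892 + 8992 + 424 = 117308.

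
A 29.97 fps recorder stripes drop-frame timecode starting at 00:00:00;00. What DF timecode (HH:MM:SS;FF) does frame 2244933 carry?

Each 10-minute DF block holds 10 × 60 × 30 − 9 × 2 = 17982 frames. 2244933 ÷ 17982 → 124 full blocks, remainder 15165.
Within the partial block the first minute is 1800 frames and each further minute 1798, so 8 further minute boundaries passed. Total skipped labels = 18 × 124 + 2 × 8 = 2248.
Non-drop label index = 2244933 + 2248 = 2247181; at 30 labels/s that is 20:48:26:01, i.e. DF 20:48:26;01.

20:48:26;01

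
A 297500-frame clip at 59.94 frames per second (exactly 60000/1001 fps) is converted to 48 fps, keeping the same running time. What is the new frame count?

238238 frames

Target frames = source frames × (target rate / source rate) = 297500 × (48)/(60000/1001) = 297500 × 1001/1250 = 238238.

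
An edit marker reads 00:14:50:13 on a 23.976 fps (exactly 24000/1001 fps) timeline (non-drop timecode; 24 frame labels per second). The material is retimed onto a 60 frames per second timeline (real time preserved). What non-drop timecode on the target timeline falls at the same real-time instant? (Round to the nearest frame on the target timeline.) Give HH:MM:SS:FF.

00:14:51:26

Source frame index: (0×3600 + 14×60 + 50) × 24 + 13 = 21373.
Real time: 21373 / (24000/1001) = 21394373/24000 s.
Target frame: (21394373/24000) × (60) = 21394373/400 ≈ 53485.933 → 53486.
At 60 labels/s: frame 53486 → 00:14:51:26.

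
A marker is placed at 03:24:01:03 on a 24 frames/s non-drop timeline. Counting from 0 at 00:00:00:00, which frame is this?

Total seconds to the label: (3 × 3600 + 24 × 60 + 1) = 12241.
Frame index = 12241 × 24 + 3 = 293787.

frame 293787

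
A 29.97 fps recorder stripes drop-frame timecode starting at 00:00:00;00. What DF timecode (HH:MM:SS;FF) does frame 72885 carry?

00:40:31;27

Each 10-minute DF block holds 10 × 60 × 30 − 9 × 2 = 17982 frames. 72885 ÷ 17982 → 4 full blocks, remainder 957.
Within the partial block the first minute is 1800 frames and each further minute 1798, so 0 further minute boundaries passed. Total skipped labels = 18 × 4 + 2 × 0 = 72.
Non-drop label index = 72885 + 72 = 72957; at 30 labels/s that is 00:40:31:27, i.e. DF 00:40:31;27.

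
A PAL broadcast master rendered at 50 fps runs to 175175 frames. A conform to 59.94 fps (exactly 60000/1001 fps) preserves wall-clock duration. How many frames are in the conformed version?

Target frames = source frames × (target rate / source rate) = 175175 × (60000/1001)/(50) = 175175 × 1200/1001 = 210000.

210000 frames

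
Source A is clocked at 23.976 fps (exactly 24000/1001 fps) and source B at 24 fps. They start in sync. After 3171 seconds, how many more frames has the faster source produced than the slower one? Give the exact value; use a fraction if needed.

10872/143 frames

A emits 24000/1001 × 3171 = 10872000/143 frames; B emits 24 × 3171 = 76104.
Difference = 10872/143 frames (≈ 76.0280); B is ahead of A.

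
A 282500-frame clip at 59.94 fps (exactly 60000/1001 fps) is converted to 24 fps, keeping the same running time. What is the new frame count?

113113 frames

Target frames = source frames × (target rate / source rate) = 282500 × (24)/(60000/1001) = 282500 × 1001/2500 = 113113.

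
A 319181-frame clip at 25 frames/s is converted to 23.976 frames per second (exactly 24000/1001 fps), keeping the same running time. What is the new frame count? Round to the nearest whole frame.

306108 frames

Frames at target rate = 319181 × (24000/1001) / (25) = 306413760/1001 ≈ 306107.652.
Nearest whole frame: 306108.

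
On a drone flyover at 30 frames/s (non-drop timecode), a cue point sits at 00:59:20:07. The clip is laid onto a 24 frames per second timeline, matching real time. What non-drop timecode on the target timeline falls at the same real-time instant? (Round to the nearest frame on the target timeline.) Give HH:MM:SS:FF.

00:59:20:06

Source frame index: (0×3600 + 59×60 + 20) × 30 + 7 = 106807.
Real time: 106807 / (30) = 106807/30 s.
Target frame: (106807/30) × (24) = 427228/5 ≈ 85445.600 → 85446.
At 24 labels/s: frame 85446 → 00:59:20:06.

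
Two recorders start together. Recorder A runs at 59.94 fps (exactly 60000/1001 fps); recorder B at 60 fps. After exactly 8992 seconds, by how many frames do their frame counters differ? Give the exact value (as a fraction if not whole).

A emits 60000/1001 × 8992 = 539520000/1001 frames; B emits 60 × 8992 = 539520.
Difference = 539520/1001 frames (≈ 538.9810); B is ahead of A.

539520/1001 frames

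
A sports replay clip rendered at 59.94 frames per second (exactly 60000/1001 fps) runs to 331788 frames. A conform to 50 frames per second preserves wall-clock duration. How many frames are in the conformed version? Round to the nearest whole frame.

276766 frames

Frames at target rate = 331788 × (50) / (60000/1001) = 27676649/100 ≈ 276766.490.
Nearest whole frame: 276766.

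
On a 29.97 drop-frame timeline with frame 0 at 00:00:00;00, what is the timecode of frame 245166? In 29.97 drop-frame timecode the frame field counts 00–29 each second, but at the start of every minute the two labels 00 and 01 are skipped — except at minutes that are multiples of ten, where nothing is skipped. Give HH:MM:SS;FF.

Each 10-minute DF block holds 10 × 60 × 30 − 9 × 2 = 17982 frames. 245166 ÷ 17982 → 13 full blocks, remainder 11400.
Within the partial block the first minute is 1800 frames and each further minute 1798, so 6 further minute boundaries passed. Total skipped labels = 18 × 13 + 2 × 6 = 246.
Non-drop label index = 245166 + 246 = 245412; at 30 labels/s that is 02:16:20:12, i.e. DF 02:16:20;12.

02:16:20;12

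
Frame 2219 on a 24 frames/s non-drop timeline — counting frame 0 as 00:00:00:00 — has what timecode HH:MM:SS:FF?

2219 ÷ 24 = 92 full seconds, remainder 11 frames.
92 s = 0 h 1 min 32 s.
Timecode: 00:01:32:11.

00:01:32:11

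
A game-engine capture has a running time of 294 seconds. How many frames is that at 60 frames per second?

17640 frames

Frames = 294 × 60 = 17640.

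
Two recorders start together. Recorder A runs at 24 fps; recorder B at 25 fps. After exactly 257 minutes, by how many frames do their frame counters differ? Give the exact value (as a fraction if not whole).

15420 frames

257 min = 15420 s.
A emits 24 × 15420 = 370080 frames; B emits 25 × 15420 = 385500.
Difference = 15420 frames; B is ahead of A.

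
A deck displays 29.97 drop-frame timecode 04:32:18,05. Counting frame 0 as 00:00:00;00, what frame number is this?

Complete 10-minute blocks: 27, each 17982 frames → 485514.
Remaining 2 whole minutes in the current block: 1800 + 1 × 1798 = 3598 frames.
Within the current minute: 18 × 30 + 5 − 2 = 543 (labels ;00/;01 skipped at this minute). Total = 485514 + 3598 + 543 = 489655.

489655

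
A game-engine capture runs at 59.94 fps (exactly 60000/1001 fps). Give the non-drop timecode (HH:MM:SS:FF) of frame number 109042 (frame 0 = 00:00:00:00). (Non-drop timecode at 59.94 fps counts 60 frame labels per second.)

109042 ÷ 60 = 1817 full seconds, remainder 22 frames.
1817 s = 0 h 30 min 17 s.
Timecode: 00:30:17:22.

00:30:17:22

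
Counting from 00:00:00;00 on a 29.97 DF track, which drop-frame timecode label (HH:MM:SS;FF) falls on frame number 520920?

Each 10-minute DF block holds 10 × 60 × 30 − 9 × 2 = 17982 frames. 520920 ÷ 17982 → 28 full blocks, remainder 17424.
Within the partial block the first minute is 1800 frames and each further minute 1798, so 9 further minute boundaries passed. Total skipped labels = 18 × 28 + 2 × 9 = 522.
Non-drop label index = 520920 + 522 = 521442; at 30 labels/s that is 04:49:41:12, i.e. DF 04:49:41;12.

04:49:41;12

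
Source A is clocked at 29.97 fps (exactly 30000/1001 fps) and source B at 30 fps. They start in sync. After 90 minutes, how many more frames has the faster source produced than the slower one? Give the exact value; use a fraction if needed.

90 min = 5400 s.
A emits 30000/1001 × 5400 = 162000000/1001 frames; B emits 30 × 5400 = 162000.
Difference = 162000/1001 frames (≈ 161.8382); B is ahead of A.

162000/1001 frames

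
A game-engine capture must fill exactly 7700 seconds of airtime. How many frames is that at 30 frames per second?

231000 frames

Frames = 7700 × 30 = 231000.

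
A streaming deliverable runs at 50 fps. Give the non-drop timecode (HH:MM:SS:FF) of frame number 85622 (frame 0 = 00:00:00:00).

00:28:32:22

85622 ÷ 50 = 1712 full seconds, remainder 22 frames.
1712 s = 0 h 28 min 32 s.
Timecode: 00:28:32:22.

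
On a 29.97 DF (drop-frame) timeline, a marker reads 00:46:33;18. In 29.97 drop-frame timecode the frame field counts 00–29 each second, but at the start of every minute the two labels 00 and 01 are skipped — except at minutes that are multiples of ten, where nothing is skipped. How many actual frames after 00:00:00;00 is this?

Complete 10-minute blocks: 4, each 17982 frames → 71928.
Remaining 6 whole minutes in the current block: 1800 + 5 × 1798 = 10790 frames.
Within the current minute: 33 × 30 + 18 − 2 = 1006 (labels ;00/;01 skipped at this minute). Total = 71928 + 10790 + 1006 = 83724.

83724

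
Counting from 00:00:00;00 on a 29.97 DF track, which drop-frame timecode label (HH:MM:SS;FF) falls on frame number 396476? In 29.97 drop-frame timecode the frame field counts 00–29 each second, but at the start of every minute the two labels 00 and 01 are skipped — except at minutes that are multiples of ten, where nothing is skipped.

03:40:29;02

Each 10-minute DF block holds 10 × 60 × 30 − 9 × 2 = 17982 frames. 396476 ÷ 17982 → 22 full blocks, remainder 872.
Within the partial block the first minute is 1800 frames and each further minute 1798, so 0 further minute boundaries passed. Total skipped labels = 18 × 22 + 2 × 0 = 396.
Non-drop label index = 396476 + 396 = 396872; at 30 labels/s that is 03:40:29:02, i.e. DF 03:40:29;02.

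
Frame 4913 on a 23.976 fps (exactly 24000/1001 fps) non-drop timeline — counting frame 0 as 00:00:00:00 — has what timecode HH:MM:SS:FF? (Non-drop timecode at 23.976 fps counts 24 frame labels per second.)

4913 ÷ 24 = 204 full seconds, remainder 17 frames.
204 s = 0 h 3 min 24 s.
Timecode: 00:03:24:17.

00:03:24:17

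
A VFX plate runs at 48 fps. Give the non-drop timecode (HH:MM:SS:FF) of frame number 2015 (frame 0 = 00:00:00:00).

2015 ÷ 48 = 41 full seconds, remainder 47 frames.
41 s = 0 h 0 min 41 s.
Timecode: 00:00:41:47.

00:00:41:47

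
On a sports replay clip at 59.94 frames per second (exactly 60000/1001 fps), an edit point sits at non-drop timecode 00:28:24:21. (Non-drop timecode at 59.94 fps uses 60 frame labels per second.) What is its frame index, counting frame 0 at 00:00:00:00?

Total seconds to the label: (0 × 3600 + 28 × 60 + 24) = 1704.
Frame index = 1704 × 60 + 21 = 102261.

frame 102261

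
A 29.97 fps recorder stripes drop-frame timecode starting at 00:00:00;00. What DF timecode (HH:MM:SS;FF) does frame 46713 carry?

Each 10-minute DF block holds 10 × 60 × 30 − 9 × 2 = 17982 frames. 46713 ÷ 17982 → 2 full blocks, remainder 10749.
Within the partial block the first minute is 1800 frames and each further minute 1798, so 5 further minute boundaries passed. Total skipped labels = 18 × 2 + 2 × 5 = 46.
Non-drop label index = 46713 + 46 = 46759; at 30 labels/s that is 00:25:58:19, i.e. DF 00:25:58;19.

00:25:58;19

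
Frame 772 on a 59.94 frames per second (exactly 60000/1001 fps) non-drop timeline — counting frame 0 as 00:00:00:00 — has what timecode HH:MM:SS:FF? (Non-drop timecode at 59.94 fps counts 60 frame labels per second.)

00:00:12:52

772 ÷ 60 = 12 full seconds, remainder 52 frames.
12 s = 0 h 0 min 12 s.
Timecode: 00:00:12:52.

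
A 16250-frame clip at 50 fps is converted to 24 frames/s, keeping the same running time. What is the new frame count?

7800 frames

Target frames = source frames × (target rate / source rate) = 16250 × (24)/(50) = 16250 × 12/25 = 7800.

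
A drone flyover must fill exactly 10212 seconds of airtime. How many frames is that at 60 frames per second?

Frames = 10212 × 60 = 612720.

612720 frames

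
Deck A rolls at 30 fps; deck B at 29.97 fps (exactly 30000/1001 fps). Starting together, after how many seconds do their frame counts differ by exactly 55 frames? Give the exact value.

11011/6 seconds

The gap grows by |30000/1001 − 30| = 30/1001 frames per second.
Time for a 55-frame gap: 55 ÷ (30/1001) = 11011/6 s.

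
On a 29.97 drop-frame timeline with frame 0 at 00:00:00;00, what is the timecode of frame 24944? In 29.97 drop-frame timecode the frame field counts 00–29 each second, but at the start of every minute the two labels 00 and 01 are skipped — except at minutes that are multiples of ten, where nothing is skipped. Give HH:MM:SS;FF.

Ten DF minutes hold 17982 frames, so frame 24944 lies in block 1 (frames 17982–35963) with 6962 frames into that block.
The block's first minute is 1800 frames and the rest 1798 each; 6962 frames reaches minute 3, so 1 × 18 + 3 × 2 = 24 labels have been skipped so far.
Adding those back, label number 24944 + 24 = 24968 at 30 labels/s is 832 s + 8 f = 0 h 13 min 52 s frame 8, i.e. 00:13:52;08.

00:13:52;08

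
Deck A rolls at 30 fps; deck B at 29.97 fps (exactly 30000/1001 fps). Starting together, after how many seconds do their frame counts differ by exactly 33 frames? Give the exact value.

1101.1 seconds

The gap grows by |30000/1001 − 30| = 30/1001 frames per second.
Time for a 33-frame gap: 33 ÷ (30/1001) = 1101.1 s.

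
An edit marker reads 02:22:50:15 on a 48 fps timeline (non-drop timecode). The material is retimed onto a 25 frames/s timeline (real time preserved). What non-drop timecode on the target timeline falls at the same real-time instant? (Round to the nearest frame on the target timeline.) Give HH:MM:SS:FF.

02:22:50:08

Source frame index: (2×3600 + 22×60 + 50) × 48 + 15 = 411375.
Real time: 411375 / (48) = 137125/16 s.
Target frame: (137125/16) × (25) = 3428125/16 ≈ 214257.812 → 214258.
At 25 labels/s: frame 214258 → 02:22:50:08.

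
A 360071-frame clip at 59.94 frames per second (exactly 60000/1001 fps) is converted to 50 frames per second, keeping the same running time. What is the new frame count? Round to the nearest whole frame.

300359 frames

Frames at target rate = 360071 × (50) / (60000/1001) = 360431071/1200 ≈ 300359.226.
Nearest whole frame: 300359.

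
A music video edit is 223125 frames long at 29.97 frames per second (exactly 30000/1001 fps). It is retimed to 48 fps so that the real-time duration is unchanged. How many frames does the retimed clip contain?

357357 frames

Target frames = source frames × (target rate / source rate) = 223125 × (48)/(30000/1001) = 223125 × 1001/625 = 357357.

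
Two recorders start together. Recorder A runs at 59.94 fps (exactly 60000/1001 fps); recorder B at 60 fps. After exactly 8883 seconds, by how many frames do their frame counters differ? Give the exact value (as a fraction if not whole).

76140/143 frames

A emits 60000/1001 × 8883 = 76140000/143 frames; B emits 60 × 8883 = 532980.
Difference = 76140/143 frames (≈ 532.4476); B is ahead of A.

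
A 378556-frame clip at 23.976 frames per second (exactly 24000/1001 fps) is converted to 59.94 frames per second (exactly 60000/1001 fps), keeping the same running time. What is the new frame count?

946390 frames

Target frames = source frames × (target rate / source rate) = 378556 × (60000/1001)/(24000/1001) = 378556 × 5/2 = 946390.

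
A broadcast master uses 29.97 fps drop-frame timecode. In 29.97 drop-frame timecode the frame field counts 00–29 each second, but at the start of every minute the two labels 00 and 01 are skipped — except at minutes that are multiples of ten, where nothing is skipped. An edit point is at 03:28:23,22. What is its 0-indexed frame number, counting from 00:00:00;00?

As if non-drop at 30 labels/s: (3 × 3600 + 28 × 60 + 23) × 30 + 22 = 375112.
Minute boundaries passed: 208; those not divisible by 10: 208 − 20 = 188; dropped labels = 2 × 188 = 376.
Actual frame index = 375112 − 376 = 374736.

374736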